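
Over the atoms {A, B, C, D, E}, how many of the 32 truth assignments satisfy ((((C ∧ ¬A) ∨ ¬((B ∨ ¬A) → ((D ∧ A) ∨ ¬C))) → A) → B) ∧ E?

Initial set: {(((((C ∧ ¬A) ∨ ¬((B ∨ ¬A) → ((D ∧ A) ∨ ¬C))) → A) → B) ∧ E)}.
(((((C ∧ ¬A) ∨ ¬((B ∨ ¬A) → ((D ∧ A) ∨ ¬C))) → A) → B) ∧ E): α-rule — add ((((C ∧ ¬A) ∨ ¬((B ∨ ¬A) → ((D ∧ A) ∨ ¬C))) → A) → B), E.
((((C ∧ ¬A) ∨ ¬((B ∨ ¬A) → ((D ∧ A) ∨ ¬C))) → A) → B): β-rule — branch into ¬(((C ∧ ¬A) ∨ ¬((B ∨ ¬A) → ((D ∧ A) ∨ ¬C))) → A)  //  B.
  branch 1 (add ¬(((C ∧ ¬A) ∨ ¬((B ∨ ¬A) → ((D ∧ A) ∨ ¬C))) → A)):
    ¬(((C ∧ ¬A) ∨ ¬((B ∨ ¬A) → ((D ∧ A) ∨ ¬C))) → A): α-rule — add ((C ∧ ¬A) ∨ ¬((B ∨ ¬A) → ((D ∧ A) ∨ ¬C))), ¬A.
    ((C ∧ ¬A) ∨ ¬((B ∨ ¬A) → ((D ∧ A) ∨ ¬C))): β-rule — branch into (C ∧ ¬A)  //  ¬((B ∨ ¬A) → ((D ∧ A) ∨ ¬C)).
      branch 1.1 (add (C ∧ ¬A)):
        (C ∧ ¬A): α-rule — add C, ¬A.
        ○ open, literals {A=F, C=T, E=T}.
      branch 1.2 (add ¬((B ∨ ¬A) → ((D ∧ A) ∨ ¬C))):
        ¬((B ∨ ¬A) → ((D ∧ A) ∨ ¬C)): α-rule — add (B ∨ ¬A), ¬((D ∧ A) ∨ ¬C).
        ¬((D ∧ A) ∨ ¬C): α-rule — add ¬(D ∧ A), ¬¬C.
        (B ∨ ¬A): β-rule — branch into B  //  ¬A.
          branch 1.2.1 (add B):
            ¬(D ∧ A): β-rule — branch into ¬D  //  ¬A.
              branch 1.2.1.1 (add ¬D):
                ○ open, literals {A=F, B=T, C=T, D=F, E=T}.
              branch 1.2.1.2 (add ¬A):
                ○ open, literals {A=F, B=T, C=T, E=T}.
          branch 1.2.2 (add ¬A):
            ¬(D ∧ A): β-rule — branch into ¬D  //  ¬A.
              branch 1.2.2.1 (add ¬D):
                ○ open, literals {A=F, C=T, D=F, E=T}.
              branch 1.2.2.2 (add ¬A):
                ○ open, literals {A=F, C=T, E=T}.
  branch 2 (add B):
    ○ open, literals {B=T, E=T}.
0 branches closed, 6 open.
Each open branch fixes some atoms; the unmentioned ones are free. Counting distinct full assignments: branch {A=F, C=T, E=T} (B, D) contributes 4 new; branch {A=F, B=T, C=T, D=F, E=T} (none free) contributes 0 new; branch {A=F, B=T, C=T, E=T} (D) contributes 0 new; branch {A=F, C=T, D=F, E=T} (B) contributes 0 new; branch {A=F, C=T, E=T} (B, D) contributes 0 new; branch {B=T, E=T} (A, C, D) contributes 6 new. Total: 10.

10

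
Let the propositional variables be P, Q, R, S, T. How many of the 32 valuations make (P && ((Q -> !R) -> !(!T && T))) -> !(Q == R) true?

24

Initial set: {((P && ((Q -> !R) -> !(!T && T))) -> !(Q == R))}.
((P && ((Q -> !R) -> !(!T && T))) -> !(Q == R)): β-rule — branch into !(P && ((Q -> !R) -> !(!T && T)))  //  !(Q == R).
  branch 1 (add !(P && ((Q -> !R) -> !(!T && T)))):
    !(P && ((Q -> !R) -> !(!T && T))): β-rule — branch into !P  //  !((Q -> !R) -> !(!T && T)).
      branch 1.1 (add !P):
        ○ open, literals {P=0}.
      branch 1.2 (add !((Q -> !R) -> !(!T && T))):
        !((Q -> !R) -> !(!T && T)): α-rule — add (Q -> !R), !!(!T && T).
        !!(!T && T): α-rule — add !T, T.
        × closes — contains both T and !T.
  branch 2 (add !(Q == R)):
    !(Q == R): β-rule — branch into Q, !R  //  !Q, R.
      branch 2.1 (add Q, !R):
        ○ open, literals {Q=1, R=0}.
      branch 2.2 (add !Q, R):
        ○ open, literals {Q=0, R=1}.
1 branch closed, 3 open.
Each open branch fixes some atoms; the unmentioned ones are free. Counting distinct full assignments: branch {P=0} (Q, R, S, T) contributes 16 new; branch {Q=1, R=0} (P, S, T) contributes 4 new; branch {Q=0, R=1} (P, S, T) contributes 4 new. Total: 24.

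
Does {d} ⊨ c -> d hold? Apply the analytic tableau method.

Yes

Initial set: {d; !(c -> d)}.
!(c -> d): α-rule — add c, !d.
× closes — contains both d and !d.
All 1 branch closes.
Every branch closed, so the premises entail the conclusion.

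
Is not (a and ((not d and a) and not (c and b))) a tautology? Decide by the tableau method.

Not valid

Assume the negation and expand:
Initial set: {not not (a and ((not d and a) and not (c and b)))}.
not not (a and ((not d and a) and not (c and b))): α-rule — add a, ((not d and a) and not (c and b)).
((not d and a) and not (c and b)): α-rule — add (not d and a), not (c and b).
(not d and a): α-rule — add not d, a.
not (c and b): β-rule — branch into not c  //  not b.
  branch 1 (add not c):
    ○ open, literals {a=T, c=F, d=F}.
  branch 2 (add not b):
    ○ open, literals {a=T, b=F, d=F}.
0 branches closed, 2 open.
An open branch gives a countermodel: a=T, c=F, d=F (unmentioned atoms arbitrary); under it the original formula is false.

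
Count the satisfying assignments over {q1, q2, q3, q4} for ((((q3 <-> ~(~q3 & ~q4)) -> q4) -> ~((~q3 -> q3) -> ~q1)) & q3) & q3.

6

Initial set: {T (((((q3 <-> ~(~q3 & ~q4)) -> q4) -> ~((~q3 -> q3) -> ~q1)) & q3) & q3)}.
T (((((q3 <-> ~(~q3 & ~q4)) -> q4) -> ~((~q3 -> q3) -> ~q1)) & q3) & q3): α-rule — add T ((((q3 <-> ~(~q3 & ~q4)) -> q4) -> ~((~q3 -> q3) -> ~q1)) & q3), T q3.
T ((((q3 <-> ~(~q3 & ~q4)) -> q4) -> ~((~q3 -> q3) -> ~q1)) & q3): α-rule — add T (((q3 <-> ~(~q3 & ~q4)) -> q4) -> ~((~q3 -> q3) -> ~q1)), T q3.
T (((q3 <-> ~(~q3 & ~q4)) -> q4) -> ~((~q3 -> q3) -> ~q1)): β-rule — branch into F ((q3 <-> ~(~q3 & ~q4)) -> q4)  //  T ~((~q3 -> q3) -> ~q1).
  branch 1 (add F ((q3 <-> ~(~q3 & ~q4)) -> q4)):
    F ((q3 <-> ~(~q3 & ~q4)) -> q4): α-rule — add T (q3 <-> ~(~q3 & ~q4)), F q4.
    T (q3 <-> ~(~q3 & ~q4)): β-rule — branch into T q3, T ~(~q3 & ~q4)  //  F q3, F ~(~q3 & ~q4).
      branch 1.1 (add T q3, T ~(~q3 & ~q4)):
        T ~(~q3 & ~q4): β-rule — branch into F ~q3  //  F ~q4.
          branch 1.1.1 (add F ~q3):
            ○ open, literals {q3=1, q4=0}.
          branch 1.1.2 (add F ~q4):
            × closes — contains both q4 and ~q4.
      branch 1.2 (add F q3, F ~(~q3 & ~q4)):
        × closes — contains both q3 and ~q3.
  branch 2 (add T ~((~q3 -> q3) -> ~q1)):
    T ~((~q3 -> q3) -> ~q1): α-rule — add T (~q3 -> q3), F ~q1.
    T (~q3 -> q3): β-rule — branch into F ~q3  //  T q3.
      branch 2.1 (add F ~q3):
        ○ open, literals {q1=1, q3=1}.
      branch 2.2 (add T q3):
        ○ open, literals {q1=1, q3=1}.
2 branches closed, 3 open.
Each open branch fixes some atoms; the unmentioned ones are free. Counting distinct full assignments: branch {q3=1, q4=0} (q1, q2) contributes 4 new; branch {q1=1, q3=1} (q2, q4) contributes 2 new; branch {q1=1, q3=1} (q2, q4) contributes 0 new. Total: 6.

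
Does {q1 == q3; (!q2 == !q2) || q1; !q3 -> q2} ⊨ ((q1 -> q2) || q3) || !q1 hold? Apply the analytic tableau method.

Yes

Initial set: {T (q1 == q3); T ((!q2 == !q2) || q1); T (!q3 -> q2); F (((q1 -> q2) || q3) || !q1)}.
F (((q1 -> q2) || q3) || !q1): α-rule — add F ((q1 -> q2) || q3), F !q1.
F ((q1 -> q2) || q3): α-rule — add F (q1 -> q2), F q3.
F (q1 -> q2): α-rule — add T q1, F q2.
T (q1 == q3): β-rule — branch into T q1, T q3  //  F q1, F q3.
  branch 1 (add T q1, T q3):
    × closes — contains both q3 and !q3.
  branch 2 (add F q1, F q3):
    × closes — contains both q1 and !q1.
All 2 branches close.
Every branch closed, so the premises entail the conclusion.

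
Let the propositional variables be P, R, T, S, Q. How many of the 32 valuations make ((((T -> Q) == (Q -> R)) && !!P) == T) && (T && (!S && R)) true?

1

Initial set: {(((((T -> Q) == (Q -> R)) && !!P) == T) && (T && (!S && R)))}.
(((((T -> Q) == (Q -> R)) && !!P) == T) && (T && (!S && R))): α-rule — add ((((T -> Q) == (Q -> R)) && !!P) == T), (T && (!S && R)).
(T && (!S && R)): α-rule — add T, (!S && R).
(!S && R): α-rule — add !S, R.
((((T -> Q) == (Q -> R)) && !!P) == T): β-rule — branch into (((T -> Q) == (Q -> R)) && !!P), T  //  !(((T -> Q) == (Q -> R)) && !!P), !T.
  branch 1 (add (((T -> Q) == (Q -> R)) && !!P), T):
    (((T -> Q) == (Q -> R)) && !!P): α-rule — add ((T -> Q) == (Q -> R)), !!P.
    !!P: drop double negation, giving P.
    ((T -> Q) == (Q -> R)): β-rule — branch into (T -> Q), (Q -> R)  //  !(T -> Q), !(Q -> R).
      branch 1.1 (add (T -> Q), (Q -> R)):
        (T -> Q): β-rule — branch into !T  //  Q.
          branch 1.1.1 (add !T):
            × closes — contains both T and !T.
          branch 1.1.2 (add Q):
            (Q -> R): β-rule — branch into !Q  //  R.
              branch 1.1.2.1 (add !Q):
                × closes — contains both Q and !Q.
              branch 1.1.2.2 (add R):
                ○ open, literals {P=1, Q=1, R=1, S=0, T=1}.
      branch 1.2 (add !(T -> Q), !(Q -> R)):
        !(T -> Q): α-rule — add T, !Q.
        !(Q -> R): α-rule — add Q, !R.
        × closes — contains both Q and !Q.
  branch 2 (add !(((T -> Q) == (Q -> R)) && !!P), !T):
    × closes — contains both T and !T.
4 branches closed, 1 open.
Each open branch fixes some atoms; the unmentioned ones are free. Counting distinct full assignments: branch {P=1, Q=1, R=1, S=0, T=1} (none free) contributes 1 new. Total: 1.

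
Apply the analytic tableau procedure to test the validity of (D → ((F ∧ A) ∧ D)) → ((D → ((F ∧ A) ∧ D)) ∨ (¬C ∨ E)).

Assume the negation and expand:
Initial set: {¬((D → ((F ∧ A) ∧ D)) → ((D → ((F ∧ A) ∧ D)) ∨ (¬C ∨ E)))}.
¬((D → ((F ∧ A) ∧ D)) → ((D → ((F ∧ A) ∧ D)) ∨ (¬C ∨ E))): α-rule — add (D → ((F ∧ A) ∧ D)), ¬((D → ((F ∧ A) ∧ D)) ∨ (¬C ∨ E)).
¬((D → ((F ∧ A) ∧ D)) ∨ (¬C ∨ E)): α-rule — add ¬(D → ((F ∧ A) ∧ D)), ¬(¬C ∨ E).
¬(D → ((F ∧ A) ∧ D)): α-rule — add D, ¬((F ∧ A) ∧ D).
¬(¬C ∨ E): α-rule — add ¬¬C, ¬E.
(D → ((F ∧ A) ∧ D)): β-rule — branch into ¬D  //  ((F ∧ A) ∧ D).
  branch 1 (add ¬D):
    × closes — contains both D and ¬D.
  branch 2 (add ((F ∧ A) ∧ D)):
    ((F ∧ A) ∧ D): α-rule — add (F ∧ A), D.
    (F ∧ A): α-rule — add F, A.
    ¬((F ∧ A) ∧ D): β-rule — branch into ¬(F ∧ A)  //  ¬D.
      branch 2.1 (add ¬(F ∧ A)):
        ¬(F ∧ A): β-rule — branch into ¬F  //  ¬A.
          branch 2.1.1 (add ¬F):
            × closes — contains both F and ¬F.
          branch 2.1.2 (add ¬A):
            × closes — contains both A and ¬A.
      branch 2.2 (add ¬D):
        × closes — contains both D and ¬D.
All 4 branches close.
Every branch closed, so the negation is unsatisfiable and the formula is valid.

Valid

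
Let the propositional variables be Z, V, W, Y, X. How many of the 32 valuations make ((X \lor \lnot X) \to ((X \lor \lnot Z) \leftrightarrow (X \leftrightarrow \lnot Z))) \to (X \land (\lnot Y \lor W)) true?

30

Initial set: {(((X \lor \lnot X) \to ((X \lor \lnot Z) \leftrightarrow (X \leftrightarrow \lnot Z))) \to (X \land (\lnot Y \lor W)))}.
(((X \lor \lnot X) \to ((X \lor \lnot Z) \leftrightarrow (X \leftrightarrow \lnot Z))) \to (X \land (\lnot Y \lor W))): β-rule — branch into \lnot ((X \lor \lnot X) \to ((X \lor \lnot Z) \leftrightarrow (X \leftrightarrow \lnot Z)))  //  (X \land (\lnot Y \lor W)).
  branch 1 (add \lnot ((X \lor \lnot X) \to ((X \lor \lnot Z) \leftrightarrow (X \leftrightarrow \lnot Z)))):
    \lnot ((X \lor \lnot X) \to ((X \lor \lnot Z) \leftrightarrow (X \leftrightarrow \lnot Z))): α-rule — add (X \lor \lnot X), \lnot ((X \lor \lnot Z) \leftrightarrow (X \leftrightarrow \lnot Z)).
    (X \lor \lnot X): β-rule — branch into X  //  \lnot X.
      branch 1.1 (add X):
        \lnot ((X \lor \lnot Z) \leftrightarrow (X \leftrightarrow \lnot Z)): β-rule — branch into (X \lor \lnot Z), \lnot (X \leftrightarrow \lnot Z)  //  \lnot (X \lor \lnot Z), (X \leftrightarrow \lnot Z).
          branch 1.1.1 (add (X \lor \lnot Z), \lnot (X \leftrightarrow \lnot Z)):
            (X \lor \lnot Z): β-rule — branch into X  //  \lnot Z.
              branch 1.1.1.1 (add X):
                \lnot (X \leftrightarrow \lnot Z): β-rule — branch into X, \lnot \lnot Z  //  \lnot X, \lnot Z.
                  branch 1.1.1.1.1 (add X, \lnot \lnot Z):
                    ○ open, literals {X=true, Z=true}.
                  branch 1.1.1.1.2 (add \lnot X, \lnot Z):
                    × closes — contains both X and \lnot X.
              branch 1.1.1.2 (add \lnot Z):
                \lnot (X \leftrightarrow \lnot Z): β-rule — branch into X, \lnot \lnot Z  //  \lnot X, \lnot Z.
                  branch 1.1.1.2.1 (add X, \lnot \lnot Z):
                    × closes — contains both Z and \lnot Z.
                  branch 1.1.1.2.2 (add \lnot X, \lnot Z):
                    × closes — contains both X and \lnot X.
          branch 1.1.2 (add \lnot (X \lor \lnot Z), (X \leftrightarrow \lnot Z)):
            \lnot (X \lor \lnot Z): α-rule — add \lnot X, \lnot \lnot Z.
            × closes — contains both X and \lnot X.
      branch 1.2 (add \lnot X):
        \lnot ((X \lor \lnot Z) \leftrightarrow (X \leftrightarrow \lnot Z)): β-rule — branch into (X \lor \lnot Z), \lnot (X \leftrightarrow \lnot Z)  //  \lnot (X \lor \lnot Z), (X \leftrightarrow \lnot Z).
          branch 1.2.1 (add (X \lor \lnot Z), \lnot (X \leftrightarrow \lnot Z)):
            (X \lor \lnot Z): β-rule — branch into X  //  \lnot Z.
              branch 1.2.1.1 (add X):
                × closes — contains both X and \lnot X.
              branch 1.2.1.2 (add \lnot Z):
                \lnot (X \leftrightarrow \lnot Z): β-rule — branch into X, \lnot \lnot Z  //  \lnot X, \lnot Z.
                  branch 1.2.1.2.1 (add X, \lnot \lnot Z):
                    × closes — contains both X and \lnot X.
                  branch 1.2.1.2.2 (add \lnot X, \lnot Z):
                    ○ open, literals {X=false, Z=false}.
          branch 1.2.2 (add \lnot (X \lor \lnot Z), (X \leftrightarrow \lnot Z)):
            \lnot (X \lor \lnot Z): α-rule — add \lnot X, \lnot \lnot Z.
            (X \leftrightarrow \lnot Z): β-rule — branch into X, \lnot Z  //  \lnot X, \lnot \lnot Z.
              branch 1.2.2.1 (add X, \lnot Z):
                × closes — contains both X and \lnot X.
              branch 1.2.2.2 (add \lnot X, \lnot \lnot Z):
                ○ open, literals {X=false, Z=true}.
  branch 2 (add (X \land (\lnot Y \lor W))):
    (X \land (\lnot Y \lor W)): α-rule — add X, (\lnot Y \lor W).
    (\lnot Y \lor W): β-rule — branch into \lnot Y  //  W.
      branch 2.1 (add \lnot Y):
        ○ open, literals {X=true, Y=false}.
      branch 2.2 (add W):
        ○ open, literals {W=true, X=true}.
7 branches closed, 5 open.
Each open branch fixes some atoms; the unmentioned ones are free. Counting distinct full assignments: branch {X=true, Z=true} (V, W, Y) contributes 8 new; branch {X=false, Z=false} (V, W, Y) contributes 8 new; branch {X=false, Z=true} (V, W, Y) contributes 8 new; branch {X=true, Y=false} (Z, V, W) contributes 4 new; branch {W=true, X=true} (Z, V, Y) contributes 2 new. Total: 30.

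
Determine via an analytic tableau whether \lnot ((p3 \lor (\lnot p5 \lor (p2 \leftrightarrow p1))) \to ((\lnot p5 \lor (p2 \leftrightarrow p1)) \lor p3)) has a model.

Unsatisfiable

Initial set: {T \lnot ((p3 \lor (\lnot p5 \lor (p2 \leftrightarrow p1))) \to ((\lnot p5 \lor (p2 \leftrightarrow p1)) \lor p3))}.
T \lnot ((p3 \lor (\lnot p5 \lor (p2 \leftrightarrow p1))) \to ((\lnot p5 \lor (p2 \leftrightarrow p1)) \lor p3)): α-rule — add T (p3 \lor (\lnot p5 \lor (p2 \leftrightarrow p1))), F ((\lnot p5 \lor (p2 \leftrightarrow p1)) \lor p3).
F ((\lnot p5 \lor (p2 \leftrightarrow p1)) \lor p3): α-rule — add F (\lnot p5 \lor (p2 \leftrightarrow p1)), F p3.
F (\lnot p5 \lor (p2 \leftrightarrow p1)): α-rule — add F \lnot p5, F (p2 \leftrightarrow p1).
T (p3 \lor (\lnot p5 \lor (p2 \leftrightarrow p1))): β-rule — branch into T p3  //  T (\lnot p5 \lor (p2 \leftrightarrow p1)).
  branch 1 (add T p3):
    × closes — contains both p3 and \lnot p3.
  branch 2 (add T (\lnot p5 \lor (p2 \leftrightarrow p1))):
    F (p2 \leftrightarrow p1): β-rule — branch into T p2, F p1  //  F p2, T p1.
      branch 2.1 (add T p2, F p1):
        T (\lnot p5 \lor (p2 \leftrightarrow p1)): β-rule — branch into T \lnot p5  //  T (p2 \leftrightarrow p1).
          branch 2.1.1 (add T \lnot p5):
            × closes — contains both p5 and \lnot p5.
          branch 2.1.2 (add T (p2 \leftrightarrow p1)):
            T (p2 \leftrightarrow p1): β-rule — branch into T p2, T p1  //  F p2, F p1.
              branch 2.1.2.1 (add T p2, T p1):
                × closes — contains both p1 and \lnot p1.
              branch 2.1.2.2 (add F p2, F p1):
                × closes — contains both p2 and \lnot p2.
      branch 2.2 (add F p2, T p1):
        T (\lnot p5 \lor (p2 \leftrightarrow p1)): β-rule — branch into T \lnot p5  //  T (p2 \leftrightarrow p1).
          branch 2.2.1 (add T \lnot p5):
            × closes — contains both p5 and \lnot p5.
          branch 2.2.2 (add T (p2 \leftrightarrow p1)):
            T (p2 \leftrightarrow p1): β-rule — branch into T p2, T p1  //  F p2, F p1.
              branch 2.2.2.1 (add T p2, T p1):
                × closes — contains both p2 and \lnot p2.
              branch 2.2.2.2 (add F p2, F p1):
                × closes — contains both p1 and \lnot p1.
All 7 branches close.
Every branch closed; the formula is unsatisfiable.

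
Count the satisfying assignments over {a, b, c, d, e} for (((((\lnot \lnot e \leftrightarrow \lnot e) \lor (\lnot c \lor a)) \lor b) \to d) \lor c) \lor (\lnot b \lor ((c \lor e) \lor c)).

Initial set: {((((((\lnot \lnot e \leftrightarrow \lnot e) \lor (\lnot c \lor a)) \lor b) \to d) \lor c) \lor (\lnot b \lor ((c \lor e) \lor c)))}.
((((((\lnot \lnot e \leftrightarrow \lnot e) \lor (\lnot c \lor a)) \lor b) \to d) \lor c) \lor (\lnot b \lor ((c \lor e) \lor c))): β-rule — branch into (((((\lnot \lnot e \leftrightarrow \lnot e) \lor (\lnot c \lor a)) \lor b) \to d) \lor c)  //  (\lnot b \lor ((c \lor e) \lor c)).
  branch 1 (add (((((\lnot \lnot e \leftrightarrow \lnot e) \lor (\lnot c \lor a)) \lor b) \to d) \lor c)):
    (((((\lnot \lnot e \leftrightarrow \lnot e) \lor (\lnot c \lor a)) \lor b) \to d) \lor c): β-rule — branch into ((((\lnot \lnot e \leftrightarrow \lnot e) \lor (\lnot c \lor a)) \lor b) \to d)  //  c.
      branch 1.1 (add ((((\lnot \lnot e \leftrightarrow \lnot e) \lor (\lnot c \lor a)) \lor b) \to d)):
        ((((\lnot \lnot e \leftrightarrow \lnot e) \lor (\lnot c \lor a)) \lor b) \to d): β-rule — branch into \lnot (((\lnot \lnot e \leftrightarrow \lnot e) \lor (\lnot c \lor a)) \lor b)  //  d.
          branch 1.1.1 (add \lnot (((\lnot \lnot e \leftrightarrow \lnot e) \lor (\lnot c \lor a)) \lor b)):
            \lnot (((\lnot \lnot e \leftrightarrow \lnot e) \lor (\lnot c \lor a)) \lor b): α-rule — add \lnot ((\lnot \lnot e \leftrightarrow \lnot e) \lor (\lnot c \lor a)), \lnot b.
            \lnot ((\lnot \lnot e \leftrightarrow \lnot e) \lor (\lnot c \lor a)): α-rule — add \lnot (\lnot \lnot e \leftrightarrow \lnot e), \lnot (\lnot c \lor a).
            \lnot (\lnot c \lor a): α-rule — add \lnot \lnot c, \lnot a.
            \lnot (\lnot \lnot e \leftrightarrow \lnot e): β-rule — branch into \lnot \lnot e, \lnot \lnot e  //  \lnot \lnot \lnot e, \lnot e.
              branch 1.1.1.1 (add \lnot \lnot e, \lnot \lnot e):
                \lnot \lnot e: drop double negation, giving e.
                ○ open, literals {a=F, b=F, c=T, e=T}.
              branch 1.1.1.2 (add \lnot \lnot \lnot e, \lnot e):
                \lnot \lnot \lnot e: drop double negation, giving \lnot e.
                ○ open, literals {a=F, b=F, c=T, e=F}.
          branch 1.1.2 (add d):
            ○ open, literals {d=T}.
      branch 1.2 (add c):
        ○ open, literals {c=T}.
  branch 2 (add (\lnot b \lor ((c \lor e) \lor c))):
    (\lnot b \lor ((c \lor e) \lor c)): β-rule — branch into \lnot b  //  ((c \lor e) \lor c).
      branch 2.1 (add \lnot b):
        ○ open, literals {b=F}.
      branch 2.2 (add ((c \lor e) \lor c)):
        ((c \lor e) \lor c): β-rule — branch into (c \lor e)  //  c.
          branch 2.2.1 (add (c \lor e)):
            (c \lor e): β-rule — branch into c  //  e.
              branch 2.2.1.1 (add c):
                ○ open, literals {c=T}.
              branch 2.2.1.2 (add e):
                ○ open, literals {e=T}.
          branch 2.2.2 (add c):
            ○ open, literals {c=T}.
0 branches closed, 8 open.
Each open branch fixes some atoms; the unmentioned ones are free. Counting distinct full assignments: branch {a=F, b=F, c=T, e=T} (d) contributes 2 new; branch {a=F, b=F, c=T, e=F} (d) contributes 2 new; branch {d=T} (a, b, c, e) contributes 14 new; branch {c=T} (a, b, d, e) contributes 6 new; branch {b=F} (a, c, d, e) contributes 4 new; branch {c=T} (a, b, d, e) contributes 0 new; branch {e=T} (a, b, c, d) contributes 2 new; branch {c=T} (a, b, d, e) contributes 0 new. Total: 30.

30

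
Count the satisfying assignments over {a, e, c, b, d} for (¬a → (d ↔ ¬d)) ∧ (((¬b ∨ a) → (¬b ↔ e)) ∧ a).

Initial set: {((¬a → (d ↔ ¬d)) ∧ (((¬b ∨ a) → (¬b ↔ e)) ∧ a))}.
((¬a → (d ↔ ¬d)) ∧ (((¬b ∨ a) → (¬b ↔ e)) ∧ a)): α-rule — add (¬a → (d ↔ ¬d)), (((¬b ∨ a) → (¬b ↔ e)) ∧ a).
(((¬b ∨ a) → (¬b ↔ e)) ∧ a): α-rule — add ((¬b ∨ a) → (¬b ↔ e)), a.
(¬a → (d ↔ ¬d)): β-rule — branch into ¬¬a  //  (d ↔ ¬d).
  branch 1 (add ¬¬a):
    ((¬b ∨ a) → (¬b ↔ e)): β-rule — branch into ¬(¬b ∨ a)  //  (¬b ↔ e).
      branch 1.1 (add ¬(¬b ∨ a)):
        ¬(¬b ∨ a): α-rule — add ¬¬b, ¬a.
        × closes — contains both a and ¬a.
      branch 1.2 (add (¬b ↔ e)):
        (¬b ↔ e): β-rule — branch into ¬b, e  //  ¬¬b, ¬e.
          branch 1.2.1 (add ¬b, e):
            ○ open, literals {a=true, b=false, e=true}.
          branch 1.2.2 (add ¬¬b, ¬e):
            ○ open, literals {a=true, b=true, e=false}.
  branch 2 (add (d ↔ ¬d)):
    ((¬b ∨ a) → (¬b ↔ e)): β-rule — branch into ¬(¬b ∨ a)  //  (¬b ↔ e).
      branch 2.1 (add ¬(¬b ∨ a)):
        ¬(¬b ∨ a): α-rule — add ¬¬b, ¬a.
        × closes — contains both a and ¬a.
      branch 2.2 (add (¬b ↔ e)):
        (d ↔ ¬d): β-rule — branch into d, ¬d  //  ¬d, ¬¬d.
          branch 2.2.1 (add d, ¬d):
            × closes — contains both d and ¬d.
          branch 2.2.2 (add ¬d, ¬¬d):
            × closes — contains both d and ¬d.
4 branches closed, 2 open.
Each open branch fixes some atoms; the unmentioned ones are free. Counting distinct full assignments: branch {a=true, b=false, e=true} (c, d) contributes 4 new; branch {a=true, b=true, e=false} (c, d) contributes 4 new. Total: 8.

8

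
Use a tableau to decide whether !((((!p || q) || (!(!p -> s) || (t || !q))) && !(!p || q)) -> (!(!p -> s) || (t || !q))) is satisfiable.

Unsatisfiable

Initial set: {!((((!p || q) || (!(!p -> s) || (t || !q))) && !(!p || q)) -> (!(!p -> s) || (t || !q)))}.
!((((!p || q) || (!(!p -> s) || (t || !q))) && !(!p || q)) -> (!(!p -> s) || (t || !q))): α-rule — add (((!p || q) || (!(!p -> s) || (t || !q))) && !(!p || q)), !(!(!p -> s) || (t || !q)).
(((!p || q) || (!(!p -> s) || (t || !q))) && !(!p || q)): α-rule — add ((!p || q) || (!(!p -> s) || (t || !q))), !(!p || q).
!(!(!p -> s) || (t || !q)): α-rule — add !!(!p -> s), !(t || !q).
!(!p || q): α-rule — add !!p, !q.
!(t || !q): α-rule — add !t, !!q.
× closes — contains both q and !q.
All 1 branch closes.
Every branch closed; the formula is unsatisfiable.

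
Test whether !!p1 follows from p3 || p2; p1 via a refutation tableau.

Yes

Initial set: {(p3 || p2); p1; !!!p1}.
!!!p1: drop double negation, giving !p1.
× closes — contains both p1 and !p1.
All 1 branch closes.
Every branch closed, so the premises entail the conclusion.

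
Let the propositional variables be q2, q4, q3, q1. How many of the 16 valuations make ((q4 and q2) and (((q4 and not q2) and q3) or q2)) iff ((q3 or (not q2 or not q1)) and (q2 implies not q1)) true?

4

Initial set: {(((q4 and q2) and (((q4 and not q2) and q3) or q2)) iff ((q3 or (not q2 or not q1)) and (q2 implies not q1)))}.
(((q4 and q2) and (((q4 and not q2) and q3) or q2)) iff ((q3 or (not q2 or not q1)) and (q2 implies not q1))): β-rule — branch into ((q4 and q2) and (((q4 and not q2) and q3) or q2)), ((q3 or (not q2 or not q1)) and (q2 implies not q1))  //  not ((q4 and q2) and (((q4 and not q2) and q3) or q2)), not ((q3 or (not q2 or not q1)) and (q2 implies not q1)).
  branch 1 (add ((q4 and q2) and (((q4 and not q2) and q3) or q2)), ((q3 or (not q2 or not q1)) and (q2 implies not q1))):
    ((q4 and q2) and (((q4 and not q2) and q3) or q2)): α-rule — add (q4 and q2), (((q4 and not q2) and q3) or q2).
    ((q3 or (not q2 or not q1)) and (q2 implies not q1)): α-rule — add (q3 or (not q2 or not q1)), (q2 implies not q1).
    (q4 and q2): α-rule — add q4, q2.
    (((q4 and not q2) and q3) or q2): β-rule — branch into ((q4 and not q2) and q3)  //  q2.
      branch 1.1 (add ((q4 and not q2) and q3)):
        ((q4 and not q2) and q3): α-rule — add (q4 and not q2), q3.
        (q4 and not q2): α-rule — add q4, not q2.
        × closes — contains both q2 and not q2.
      branch 1.2 (add q2):
        (q3 or (not q2 or not q1)): β-rule — branch into q3  //  (not q2 or not q1).
          branch 1.2.1 (add q3):
            (q2 implies not q1): β-rule — branch into not q2  //  not q1.
              branch 1.2.1.1 (add not q2):
                × closes — contains both q2 and not q2.
              branch 1.2.1.2 (add not q1):
                ○ open, literals {q1=F, q2=T, q3=T, q4=T}.
          branch 1.2.2 (add (not q2 or not q1)):
            (q2 implies not q1): β-rule — branch into not q2  //  not q1.
              branch 1.2.2.1 (add not q2):
                × closes — contains both q2 and not q2.
              branch 1.2.2.2 (add not q1):
                (not q2 or not q1): β-rule — branch into not q2  //  not q1.
                  branch 1.2.2.2.1 (add not q2):
                    × closes — contains both q2 and not q2.
                  branch 1.2.2.2.2 (add not q1):
                    ○ open, literals {q1=F, q2=T, q4=T}.
  branch 2 (add not ((q4 and q2) and (((q4 and not q2) and q3) or q2)), not ((q3 or (not q2 or not q1)) and (q2 implies not q1))):
    not ((q4 and q2) and (((q4 and not q2) and q3) or q2)): β-rule — branch into not (q4 and q2)  //  not (((q4 and not q2) and q3) or q2).
      branch 2.1 (add not (q4 and q2)):
        not ((q3 or (not q2 or not q1)) and (q2 implies not q1)): β-rule — branch into not (q3 or (not q2 or not q1))  //  not (q2 implies not q1).
          branch 2.1.1 (add not (q3 or (not q2 or not q1))):
            not (q3 or (not q2 or not q1)): α-rule — add not q3, not (not q2 or not q1).
            not (not q2 or not q1): α-rule — add not not q2, not not q1.
            not (q4 and q2): β-rule — branch into not q4  //  not q2.
              branch 2.1.1.1 (add not q4):
                ○ open, literals {q1=T, q2=T, q3=F, q4=F}.
              branch 2.1.1.2 (add not q2):
                × closes — contains both q2 and not q2.
          branch 2.1.2 (add not (q2 implies not q1)):
            not (q2 implies not q1): α-rule — add q2, not not q1.
            not (q4 and q2): β-rule — branch into not q4  //  not q2.
              branch 2.1.2.1 (add not q4):
                ○ open, literals {q1=T, q2=T, q4=F}.
              branch 2.1.2.2 (add not q2):
                × closes — contains both q2 and not q2.
      branch 2.2 (add not (((q4 and not q2) and q3) or q2)):
        not (((q4 and not q2) and q3) or q2): α-rule — add not ((q4 and not q2) and q3), not q2.
        not ((q3 or (not q2 or not q1)) and (q2 implies not q1)): β-rule — branch into not (q3 or (not q2 or not q1))  //  not (q2 implies not q1).
          branch 2.2.1 (add not (q3 or (not q2 or not q1))):
            not (q3 or (not q2 or not q1)): α-rule — add not q3, not (not q2 or not q1).
            not (not q2 or not q1): α-rule — add not not q2, not not q1.
            × closes — contains both q2 and not q2.
          branch 2.2.2 (add not (q2 implies not q1)):
            not (q2 implies not q1): α-rule — add q2, not not q1.
            × closes — contains both q2 and not q2.
8 branches closed, 4 open.
Each open branch fixes some atoms; the unmentioned ones are free. Counting distinct full assignments: branch {q1=F, q2=T, q3=T, q4=T} (none free) contributes 1 new; branch {q1=F, q2=T, q4=T} (q3) contributes 1 new; branch {q1=T, q2=T, q3=F, q4=F} (none free) contributes 1 new; branch {q1=T, q2=T, q4=F} (q3) contributes 1 new. Total: 4.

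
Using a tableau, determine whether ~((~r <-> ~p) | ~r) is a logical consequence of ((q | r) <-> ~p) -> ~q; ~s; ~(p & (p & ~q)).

No

Initial set: {T (((q | r) <-> ~p) -> ~q); T ~s; T ~(p & (p & ~q)); F ~((~r <-> ~p) | ~r)}.
T (((q | r) <-> ~p) -> ~q): β-rule — branch into F ((q | r) <-> ~p)  //  T ~q.
  branch 1 (add F ((q | r) <-> ~p)):
    T ~(p & (p & ~q)): β-rule — branch into F p  //  F (p & ~q).
      branch 1.1 (add F p):
        F ~((~r <-> ~p) | ~r): β-rule — branch into T (~r <-> ~p)  //  T ~r.
          branch 1.1.1 (add T (~r <-> ~p)):
            F ((q | r) <-> ~p): β-rule — branch into T (q | r), F ~p  //  F (q | r), T ~p.
              branch 1.1.1.1 (add T (q | r), F ~p):
                × closes — contains both p and ~p.
              branch 1.1.1.2 (add F (q | r), T ~p):
                F (q | r): α-rule — add F q, F r.
                T (~r <-> ~p): β-rule — branch into T ~r, T ~p  //  F ~r, F ~p.
                  branch 1.1.1.2.1 (add T ~r, T ~p):
                    ○ open, literals {p=false, q=false, r=false, s=false}.
                  branch 1.1.1.2.2 (add F ~r, F ~p):
                    × closes — contains both r and ~r.
          branch 1.1.2 (add T ~r):
            F ((q | r) <-> ~p): β-rule — branch into T (q | r), F ~p  //  F (q | r), T ~p.
              branch 1.1.2.1 (add T (q | r), F ~p):
                × closes — contains both p and ~p.
              branch 1.1.2.2 (add F (q | r), T ~p):
                F (q | r): α-rule — add F q, F r.
                ○ open, literals {p=false, q=false, r=false, s=false}.
      branch 1.2 (add F (p & ~q)):
        F ~((~r <-> ~p) | ~r): β-rule — branch into T (~r <-> ~p)  //  T ~r.
          branch 1.2.1 (add T (~r <-> ~p)):
            F ((q | r) <-> ~p): β-rule — branch into T (q | r), F ~p  //  F (q | r), T ~p.
              branch 1.2.1.1 (add T (q | r), F ~p):
                F (p & ~q): β-rule — branch into F p  //  F ~q.
                  branch 1.2.1.1.1 (add F p):
                    × closes — contains both p and ~p.
                  branch 1.2.1.1.2 (add F ~q):
                    T (~r <-> ~p): β-rule — branch into T ~r, T ~p  //  F ~r, F ~p.
                      branch 1.2.1.1.2.1 (add T ~r, T ~p):
                        × closes — contains both p and ~p.
                      branch 1.2.1.1.2.2 (add F ~r, F ~p):
                        T (q | r): β-rule — branch into T q  //  T r.
                          branch 1.2.1.1.2.2.1 (add T q):
                            ○ open, literals {p=true, q=true, r=true, s=false}.
                          branch 1.2.1.1.2.2.2 (add T r):
                            ○ open, literals {p=true, q=true, r=true, s=false}.
              branch 1.2.1.2 (add F (q | r), T ~p):
                F (q | r): α-rule — add F q, F r.
                F (p & ~q): β-rule — branch into F p  //  F ~q.
                  branch 1.2.1.2.1 (add F p):
                    T (~r <-> ~p): β-rule — branch into T ~r, T ~p  //  F ~r, F ~p.
                      branch 1.2.1.2.1.1 (add T ~r, T ~p):
                        ○ open, literals {p=false, q=false, r=false, s=false}.
                      branch 1.2.1.2.1.2 (add F ~r, F ~p):
                        × closes — contains both r and ~r.
                  branch 1.2.1.2.2 (add F ~q):
                    × closes — contains both q and ~q.
          branch 1.2.2 (add T ~r):
            F ((q | r) <-> ~p): β-rule — branch into T (q | r), F ~p  //  F (q | r), T ~p.
              branch 1.2.2.1 (add T (q | r), F ~p):
                F (p & ~q): β-rule — branch into F p  //  F ~q.
                  branch 1.2.2.1.1 (add F p):
                    × closes — contains both p and ~p.
                  branch 1.2.2.1.2 (add F ~q):
                    T (q | r): β-rule — branch into T q  //  T r.
                      branch 1.2.2.1.2.1 (add T q):
                        ○ open, literals {p=true, q=true, r=false, s=false}.
                      branch 1.2.2.1.2.2 (add T r):
                        × closes — contains both r and ~r.
              branch 1.2.2.2 (add F (q | r), T ~p):
                F (q | r): α-rule — add F q, F r.
                F (p & ~q): β-rule — branch into F p  //  F ~q.
                  branch 1.2.2.2.1 (add F p):
                    ○ open, literals {p=false, q=false, r=false, s=false}.
                  branch 1.2.2.2.2 (add F ~q):
                    × closes — contains both q and ~q.
  branch 2 (add T ~q):
    T ~(p & (p & ~q)): β-rule — branch into F p  //  F (p & ~q).
      branch 2.1 (add F p):
        F ~((~r <-> ~p) | ~r): β-rule — branch into T (~r <-> ~p)  //  T ~r.
          branch 2.1.1 (add T (~r <-> ~p)):
            T (~r <-> ~p): β-rule — branch into T ~r, T ~p  //  F ~r, F ~p.
              branch 2.1.1.1 (add T ~r, T ~p):
                ○ open, literals {p=false, q=false, r=false, s=false}.
              branch 2.1.1.2 (add F ~r, F ~p):
                × closes — contains both p and ~p.
          branch 2.1.2 (add T ~r):
            ○ open, literals {p=false, q=false, r=false, s=false}.
      branch 2.2 (add F (p & ~q)):
        F ~((~r <-> ~p) | ~r): β-rule — branch into T (~r <-> ~p)  //  T ~r.
          branch 2.2.1 (add T (~r <-> ~p)):
            F (p & ~q): β-rule — branch into F p  //  F ~q.
              branch 2.2.1.1 (add F p):
                T (~r <-> ~p): β-rule — branch into T ~r, T ~p  //  F ~r, F ~p.
                  branch 2.2.1.1.1 (add T ~r, T ~p):
                    ○ open, literals {p=false, q=false, r=false, s=false}.
                  branch 2.2.1.1.2 (add F ~r, F ~p):
                    × closes — contains both p and ~p.
              branch 2.2.1.2 (add F ~q):
                × closes — contains both q and ~q.
          branch 2.2.2 (add T ~r):
            F (p & ~q): β-rule — branch into F p  //  F ~q.
              branch 2.2.2.1 (add F p):
                ○ open, literals {p=false, q=false, r=false, s=false}.
              branch 2.2.2.2 (add F ~q):
                × closes — contains both q and ~q.
14 branches closed, 11 open.
An open branch gives a countermodel: p=false, q=false, r=false, s=false (unmentioned atoms arbitrary); the premises hold there but the conclusion fails.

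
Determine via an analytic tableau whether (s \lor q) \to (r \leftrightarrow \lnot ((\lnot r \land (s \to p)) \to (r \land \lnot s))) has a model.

Satisfiable

Initial set: {((s \lor q) \to (r \leftrightarrow \lnot ((\lnot r \land (s \to p)) \to (r \land \lnot s))))}.
((s \lor q) \to (r \leftrightarrow \lnot ((\lnot r \land (s \to p)) \to (r \land \lnot s)))): β-rule — branch into \lnot (s \lor q)  //  (r \leftrightarrow \lnot ((\lnot r \land (s \to p)) \to (r \land \lnot s))).
  branch 1 (add \lnot (s \lor q)):
    \lnot (s \lor q): α-rule — add \lnot s, \lnot q.
    ○ open, literals {q=0, s=0}.
  branch 2 (add (r \leftrightarrow \lnot ((\lnot r \land (s \to p)) \to (r \land \lnot s)))):
    (r \leftrightarrow \lnot ((\lnot r \land (s \to p)) \to (r \land \lnot s))): β-rule — branch into r, \lnot ((\lnot r \land (s \to p)) \to (r \land \lnot s))  //  \lnot r, \lnot \lnot ((\lnot r \land (s \to p)) \to (r \land \lnot s)).
      branch 2.1 (add r, \lnot ((\lnot r \land (s \to p)) \to (r \land \lnot s))):
        \lnot ((\lnot r \land (s \to p)) \to (r \land \lnot s)): α-rule — add (\lnot r \land (s \to p)), \lnot (r \land \lnot s).
        (\lnot r \land (s \to p)): α-rule — add \lnot r, (s \to p).
        × closes — contains both r and \lnot r.
      branch 2.2 (add \lnot r, \lnot \lnot ((\lnot r \land (s \to p)) \to (r \land \lnot s))):
        \lnot \lnot ((\lnot r \land (s \to p)) \to (r \land \lnot s)): β-rule — branch into \lnot (\lnot r \land (s \to p))  //  (r \land \lnot s).
          branch 2.2.1 (add \lnot (\lnot r \land (s \to p))):
            \lnot (\lnot r \land (s \to p)): β-rule — branch into \lnot \lnot r  //  \lnot (s \to p).
              branch 2.2.1.1 (add \lnot \lnot r):
                × closes — contains both r and \lnot r.
              branch 2.2.1.2 (add \lnot (s \to p)):
                \lnot (s \to p): α-rule — add s, \lnot p.
                ○ open, literals {p=0, r=0, s=1}.
          branch 2.2.2 (add (r \land \lnot s)):
            (r \land \lnot s): α-rule — add r, \lnot s.
            × closes — contains both r and \lnot r.
3 branches closed, 2 open.
An open branch gives a satisfying assignment: q=0, s=0.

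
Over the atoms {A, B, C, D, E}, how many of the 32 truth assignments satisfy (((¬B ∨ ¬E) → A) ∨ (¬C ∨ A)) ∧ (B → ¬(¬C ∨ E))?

Initial set: {T ((((¬B ∨ ¬E) → A) ∨ (¬C ∨ A)) ∧ (B → ¬(¬C ∨ E)))}.
T ((((¬B ∨ ¬E) → A) ∨ (¬C ∨ A)) ∧ (B → ¬(¬C ∨ E))): α-rule — add T (((¬B ∨ ¬E) → A) ∨ (¬C ∨ A)), T (B → ¬(¬C ∨ E)).
T (((¬B ∨ ¬E) → A) ∨ (¬C ∨ A)): β-rule — branch into T ((¬B ∨ ¬E) → A)  //  T (¬C ∨ A).
  branch 1 (add T ((¬B ∨ ¬E) → A)):
    T (B → ¬(¬C ∨ E)): β-rule — branch into F B  //  T ¬(¬C ∨ E).
      branch 1.1 (add F B):
        T ((¬B ∨ ¬E) → A): β-rule — branch into F (¬B ∨ ¬E)  //  T A.
          branch 1.1.1 (add F (¬B ∨ ¬E)):
            F (¬B ∨ ¬E): α-rule — add F ¬B, F ¬E.
            × closes — contains both B and ¬B.
          branch 1.1.2 (add T A):
            ○ open, literals {A=1, B=0}.
      branch 1.2 (add T ¬(¬C ∨ E)):
        T ¬(¬C ∨ E): α-rule — add F ¬C, F E.
        T ((¬B ∨ ¬E) → A): β-rule — branch into F (¬B ∨ ¬E)  //  T A.
          branch 1.2.1 (add F (¬B ∨ ¬E)):
            F (¬B ∨ ¬E): α-rule — add F ¬B, F ¬E.
            × closes — contains both E and ¬E.
          branch 1.2.2 (add T A):
            ○ open, literals {A=1, C=1, E=0}.
  branch 2 (add T (¬C ∨ A)):
    T (B → ¬(¬C ∨ E)): β-rule — branch into F B  //  T ¬(¬C ∨ E).
      branch 2.1 (add F B):
        T (¬C ∨ A): β-rule — branch into T ¬C  //  T A.
          branch 2.1.1 (add T ¬C):
            ○ open, literals {B=0, C=0}.
          branch 2.1.2 (add T A):
            ○ open, literals {A=1, B=0}.
      branch 2.2 (add T ¬(¬C ∨ E)):
        T ¬(¬C ∨ E): α-rule — add F ¬C, F E.
        T (¬C ∨ A): β-rule — branch into T ¬C  //  T A.
          branch 2.2.1 (add T ¬C):
            × closes — contains both C and ¬C.
          branch 2.2.2 (add T A):
            ○ open, literals {A=1, C=1, E=0}.
3 branches closed, 5 open.
Each open branch fixes some atoms; the unmentioned ones are free. Counting distinct full assignments: branch {A=1, B=0} (C, D, E) contributes 8 new; branch {A=1, C=1, E=0} (B, D) contributes 2 new; branch {B=0, C=0} (A, D, E) contributes 4 new; branch {A=1, B=0} (C, D, E) contributes 0 new; branch {A=1, C=1, E=0} (B, D) contributes 0 new. Total: 14.

14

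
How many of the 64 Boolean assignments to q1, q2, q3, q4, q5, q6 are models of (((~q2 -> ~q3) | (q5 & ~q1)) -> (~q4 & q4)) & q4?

Initial set: {((((~q2 -> ~q3) | (q5 & ~q1)) -> (~q4 & q4)) & q4)}.
((((~q2 -> ~q3) | (q5 & ~q1)) -> (~q4 & q4)) & q4): α-rule — add (((~q2 -> ~q3) | (q5 & ~q1)) -> (~q4 & q4)), q4.
(((~q2 -> ~q3) | (q5 & ~q1)) -> (~q4 & q4)): β-rule — branch into ~((~q2 -> ~q3) | (q5 & ~q1))  //  (~q4 & q4).
  branch 1 (add ~((~q2 -> ~q3) | (q5 & ~q1))):
    ~((~q2 -> ~q3) | (q5 & ~q1)): α-rule — add ~(~q2 -> ~q3), ~(q5 & ~q1).
    ~(~q2 -> ~q3): α-rule — add ~q2, ~~q3.
    ~(q5 & ~q1): β-rule — branch into ~q5  //  ~~q1.
      branch 1.1 (add ~q5):
        ○ open, literals {q2=0, q3=1, q4=1, q5=0}.
      branch 1.2 (add ~~q1):
        ○ open, literals {q1=1, q2=0, q3=1, q4=1}.
  branch 2 (add (~q4 & q4)):
    (~q4 & q4): α-rule — add ~q4, q4.
    × closes — contains both q4 and ~q4.
1 branch closed, 2 open.
Each open branch fixes some atoms; the unmentioned ones are free. Counting distinct full assignments: branch {q2=0, q3=1, q4=1, q5=0} (q1, q6) contributes 4 new; branch {q1=1, q2=0, q3=1, q4=1} (q5, q6) contributes 2 new. Total: 6.

6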